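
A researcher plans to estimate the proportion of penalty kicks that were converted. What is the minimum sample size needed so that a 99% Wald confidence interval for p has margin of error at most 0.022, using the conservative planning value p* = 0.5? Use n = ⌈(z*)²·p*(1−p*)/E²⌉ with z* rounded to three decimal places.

n = 3428

The 99% critical value is z* = 2.576.
p*(1−p*) = 0.50·0.50 = 0.2500.
(z*)²·p*(1−p*)/E² = 6.635776·0.2500/0.000484 = 3427.570.
Rounding up, n = 3428.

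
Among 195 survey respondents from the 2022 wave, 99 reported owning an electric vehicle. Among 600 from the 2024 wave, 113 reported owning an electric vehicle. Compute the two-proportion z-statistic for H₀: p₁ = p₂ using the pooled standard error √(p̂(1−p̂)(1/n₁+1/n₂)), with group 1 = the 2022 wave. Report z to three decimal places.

p̂₁ = 99/195 = 0.50769, p̂₂ = 113/600 = 0.18833.
Pooled p̂ = (99+113)/(195+600) = 212/795 = 0.26667.
Pooled SE = √[0.1955556·0.00679487] ≈ 0.036452.
z = 0.31936/0.036452 = 8.761.

z = 8.761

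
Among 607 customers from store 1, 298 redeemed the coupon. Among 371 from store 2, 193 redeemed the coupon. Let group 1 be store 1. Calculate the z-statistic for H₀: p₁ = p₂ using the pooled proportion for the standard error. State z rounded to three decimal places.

z = -0.889

p̂₁ = 298/607 = 0.49094, p̂₂ = 193/371 = 0.52022.
Pooling: p̂ = 491/978 = 0.50204.
SE = √[p̂(1−p̂)(1/n₁+1/n₂)] = √[0.50204·0.49796·(1/607+1/371)] ≈ 0.032950.
z = -0.02928/0.032950 = -0.889.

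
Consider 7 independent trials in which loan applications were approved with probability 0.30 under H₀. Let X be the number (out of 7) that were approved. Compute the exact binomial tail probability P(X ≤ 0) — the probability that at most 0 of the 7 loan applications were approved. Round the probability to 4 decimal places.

X ~ Binomial(n=7, p=0.30).
P(X ≤ 0) = C(7,0)·0.30^0·0.70^7.
= 0.082354 = 0.0824.

P = 0.0824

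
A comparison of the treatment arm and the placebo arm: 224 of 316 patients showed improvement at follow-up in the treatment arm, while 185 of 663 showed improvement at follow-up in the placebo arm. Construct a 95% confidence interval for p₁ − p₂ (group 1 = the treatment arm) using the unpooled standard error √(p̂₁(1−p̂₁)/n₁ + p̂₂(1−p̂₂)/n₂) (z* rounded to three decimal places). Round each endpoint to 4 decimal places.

(0.3692, 0.4904)

p̂₁ = 224/316 = 0.70886, p̂₂ = 185/663 = 0.27903; p̂₁ − p̂₂ = 0.42983.
SE = √(0.000653092 + 0.000303430) = √0.000956522 = 0.030928.
For 95% confidence, z* = 1.960. Margin of error = 0.06062.
CI: 0.42983 ± 0.06062 = (0.3692, 0.4904).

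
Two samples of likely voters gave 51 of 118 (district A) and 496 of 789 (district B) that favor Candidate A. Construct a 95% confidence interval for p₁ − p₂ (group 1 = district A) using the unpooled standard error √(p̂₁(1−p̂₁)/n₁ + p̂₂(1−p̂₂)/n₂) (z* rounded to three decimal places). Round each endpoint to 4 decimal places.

p̂₁ = 51/118 = 0.43220, p̂₂ = 496/789 = 0.62864; p̂₁ − p̂₂ = -0.19644.
SE = √(0.002079692 + 0.000295882) = √0.002375574 = 0.048740.
The 95% critical value is z* = 1.960. Margin = 1.960·0.048740 = 0.09553.
So the interval runs from -0.2920 to -0.1009.

(-0.2920, -0.1009)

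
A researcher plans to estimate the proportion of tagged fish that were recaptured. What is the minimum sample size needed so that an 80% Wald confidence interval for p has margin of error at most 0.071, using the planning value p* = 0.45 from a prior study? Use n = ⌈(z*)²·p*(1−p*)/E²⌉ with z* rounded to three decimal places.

n = 81

The 80% critical value is z* = 1.282.
p*(1−p*) = 0.45·0.55 = 0.2475.
(z*)²·p*(1−p*)/E² = 1.643524·0.2475/0.005041 = 80.693.
⌈80.693⌉ = 81.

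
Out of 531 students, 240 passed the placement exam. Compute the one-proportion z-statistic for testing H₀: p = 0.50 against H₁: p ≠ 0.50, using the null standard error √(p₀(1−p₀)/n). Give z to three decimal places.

z = -2.213

With x = 240 successes in n = 531, p̂ = 0.45198.
Null standard error: √(0.50·0.50/531) = √0.000470810 = 0.021698.
z = (p̂ − p₀)/SE = (0.45198 − 0.50)/0.021698 = -2.213.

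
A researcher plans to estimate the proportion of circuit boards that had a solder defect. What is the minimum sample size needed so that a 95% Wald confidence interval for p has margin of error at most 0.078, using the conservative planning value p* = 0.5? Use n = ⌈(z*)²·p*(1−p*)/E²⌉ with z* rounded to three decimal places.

n = 158

The 95% critical value is z* = 1.960.
p*(1−p*) = 0.50·0.50 = 0.2500.
(z*)²·p*(1−p*)/E² = 3.841600·0.2500/0.006084 = 157.857.
Rounding up, n = 158.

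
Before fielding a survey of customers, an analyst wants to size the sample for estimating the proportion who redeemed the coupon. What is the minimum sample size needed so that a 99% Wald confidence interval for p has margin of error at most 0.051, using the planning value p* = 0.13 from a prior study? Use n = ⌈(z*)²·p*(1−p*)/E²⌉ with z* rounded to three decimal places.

z* = 2.576 at the 99% level.
p*(1−p*) = 0.1131.
(z*)²·p*(1−p*)/E² = 6.635776·0.1131/0.002601 = 288.545.
Rounding up, n = 289.

n = 289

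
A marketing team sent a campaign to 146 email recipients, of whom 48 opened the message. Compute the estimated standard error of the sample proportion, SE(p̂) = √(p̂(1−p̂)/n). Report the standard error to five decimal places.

With x = 48 successes in n = 146, p̂ = 0.32877.
p̂(1−p̂) = 0.32877·0.67123 = 0.220680.
SE = √(0.220680/146) = √0.001511507 = 0.03888.

SE = 0.03888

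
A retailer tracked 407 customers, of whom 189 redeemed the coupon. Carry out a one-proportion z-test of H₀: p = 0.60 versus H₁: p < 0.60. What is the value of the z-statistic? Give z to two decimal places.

The sample proportion is 189/407 = 0.46437.
Null standard error: √(0.60·0.40/407) = √0.000589681 = 0.024283.
z = (0.46437 − 0.60)/0.024283 = -0.13563/0.024283 = -5.59.

z = -5.59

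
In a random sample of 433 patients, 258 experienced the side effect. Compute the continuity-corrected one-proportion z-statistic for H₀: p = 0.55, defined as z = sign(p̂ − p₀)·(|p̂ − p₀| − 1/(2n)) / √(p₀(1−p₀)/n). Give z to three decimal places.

With x = 258 successes in n = 433, p̂ = 0.59584. p̂ − p₀ = 0.045843.
Continuity correction 1/(2n) = 1/866 = 0.001155.
Corrected numerator: |0.045843| − 0.001155 = 0.044688.
Under H₀, SE = √(p₀(1−p₀)/n) = √(0.55·0.45/433) = √0.000571594 = 0.023908.
z = +0.044688/0.023908 = 1.869.

z = 1.869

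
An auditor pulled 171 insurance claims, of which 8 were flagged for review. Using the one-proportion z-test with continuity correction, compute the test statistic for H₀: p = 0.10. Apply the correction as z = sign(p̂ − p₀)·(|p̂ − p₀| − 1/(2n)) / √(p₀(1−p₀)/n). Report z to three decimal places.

z = -2.192

Sample proportion p̂ = 8/171 = 0.04678. p̂ − p₀ = -0.053216.
Continuity correction 1/(2n) = 1/342 = 0.002924.
Corrected numerator: |-0.053216| − 0.002924 = 0.050292.
Under H₀, SE = √(p₀(1−p₀)/n) = √(0.10·0.90/171) = √0.000526316 = 0.022942.
z = −0.050292/0.022942 = -2.192.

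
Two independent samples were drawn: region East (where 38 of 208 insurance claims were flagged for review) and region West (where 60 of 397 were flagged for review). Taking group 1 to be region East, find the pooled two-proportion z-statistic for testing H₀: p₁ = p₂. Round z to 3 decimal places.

z = 1.001

Sample proportions: p̂₁ = 38/208 = 0.18269 and p̂₂ = 60/397 = 0.15113.
Pooled p̂ = (38+60)/(208+397) = 98/605 = 0.16198.
SE = √[p̂(1−p̂)(1/n₁+1/n₂)] = √[0.16198·0.83802·(1/208+1/397)] ≈ 0.031536.
z = 0.03156/0.031536 = 1.001.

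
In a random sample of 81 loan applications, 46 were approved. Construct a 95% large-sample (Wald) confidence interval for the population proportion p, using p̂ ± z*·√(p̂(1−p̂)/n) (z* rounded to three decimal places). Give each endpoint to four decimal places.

Sample proportion p̂ = 46/81 = 0.56790.
SE = √(p̂(1−p̂)/n) = √(0.245389/81) = 0.055041.
The 95% critical value is z* = 1.960.
Margin = 1.960·0.055041 = 0.10788.
CI: 0.56790 ± 0.10788 = (0.4600, 0.6758).

(0.4600, 0.6758)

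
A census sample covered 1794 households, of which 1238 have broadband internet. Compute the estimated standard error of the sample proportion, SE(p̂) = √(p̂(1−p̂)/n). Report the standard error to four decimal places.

p̂ = 1238/1794 = 0.69008.
p̂(1−p̂) = 0.213870.
SE = √(0.213870/1794) = √0.000119214 = 0.0109.

SE = 0.0109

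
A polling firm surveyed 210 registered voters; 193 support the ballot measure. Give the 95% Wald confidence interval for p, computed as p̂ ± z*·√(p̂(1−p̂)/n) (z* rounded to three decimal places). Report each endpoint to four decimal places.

(0.8822, 0.9559)

Sample proportion p̂ = 193/210 = 0.91905.
Standard error of p̂: √(0.074399/210) = √0.000354281 = 0.018822.
The 95% critical value is z* = 1.960.
Margin = 1.960·0.018822 = 0.03689.
Interval: 0.91905 ± 0.03689 → (0.8822, 0.9559).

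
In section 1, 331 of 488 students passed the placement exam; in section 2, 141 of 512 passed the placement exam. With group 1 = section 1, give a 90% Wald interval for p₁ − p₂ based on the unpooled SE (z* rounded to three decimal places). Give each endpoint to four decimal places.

(0.3553, 0.4505)

p̂₁ = 0.67828, p̂₂ = 0.27539, so the observed difference is 0.40289.
Unpooled SE = √(p̂₁(1−p̂₁)/n₁ + p̂₂(1−p̂₂)/n₂) = √(0.000447165 + 0.000389747) = 0.028929.
The 90% critical value is z* = 1.645. Margin of error = 0.04759.
Interval: 0.40289 ± 0.04759 → (0.3553, 0.4505).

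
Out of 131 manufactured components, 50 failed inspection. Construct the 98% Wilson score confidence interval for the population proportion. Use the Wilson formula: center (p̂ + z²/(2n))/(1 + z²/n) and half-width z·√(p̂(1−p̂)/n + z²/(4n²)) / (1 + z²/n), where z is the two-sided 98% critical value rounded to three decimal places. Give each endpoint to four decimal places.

Here p̂ = 50/131 = 0.38168 and z = 2.326 (z² = 5.410276).
Denominator 1 + z²/n = 1 + 5.410276/131 = 1.041300.
Adjusted center: (0.38168 + z²/(2n))/1.041300 = 0.38637.
Radicand: p̂(1−p̂)/n + z²/(4n²) = 0.001801528 + 0.000078816 = 0.001880344.
Half-width = z·√(radicand)/denom = 2.326·0.043363/1.041300 = 0.09686.
CI: 0.38637 ± 0.09686 = (0.2895, 0.4832).

(0.2895, 0.4832)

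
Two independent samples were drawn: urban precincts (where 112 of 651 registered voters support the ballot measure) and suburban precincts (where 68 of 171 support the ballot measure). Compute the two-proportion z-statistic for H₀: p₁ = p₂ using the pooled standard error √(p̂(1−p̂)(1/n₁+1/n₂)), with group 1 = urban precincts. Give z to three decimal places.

z = -6.349

Sample proportions: p̂₁ = 112/651 = 0.17204 and p̂₂ = 68/171 = 0.39766.
Pooled p̂ = (112+68)/(651+171) = 180/822 = 0.21898.
Pooled SE = √[0.1710267·0.00738405] ≈ 0.035537.
z = (p̂₁ − p̂₂)/SE = (0.17204 − 0.39766)/0.035537 = -0.22562/0.035537 = -6.349.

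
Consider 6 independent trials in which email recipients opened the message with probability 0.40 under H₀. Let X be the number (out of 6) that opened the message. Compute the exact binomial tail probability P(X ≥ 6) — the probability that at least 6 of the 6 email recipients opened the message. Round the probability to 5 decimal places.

P = 0.00410

X is binomial with n = 6 and p = 0.40.
P(X ≥ 6) = C(6,6)·0.40^6·0.60^0.
= 0.004096 = 0.00410.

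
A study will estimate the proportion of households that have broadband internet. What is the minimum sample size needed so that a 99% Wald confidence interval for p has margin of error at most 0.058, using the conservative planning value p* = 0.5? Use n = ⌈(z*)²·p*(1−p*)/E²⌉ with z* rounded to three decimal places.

The 99% critical value is z* = 2.576.
p*(1−p*) = 0.50·0.50 = 0.2500.
(z*)²·p*(1−p*)/E² = 6.635776·0.2500/0.003364 = 493.146.
⌈493.146⌉ = 494.

n = 494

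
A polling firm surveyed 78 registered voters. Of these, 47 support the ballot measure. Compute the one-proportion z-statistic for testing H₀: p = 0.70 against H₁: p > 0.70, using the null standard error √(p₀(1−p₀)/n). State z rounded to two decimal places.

Sample proportion p̂ = 47/78 = 0.60256.
SE₀ = √(0.70·0.30/78) = 0.051887.
z = (p̂ − p₀)/SE = (0.60256 − 0.70)/0.051887 = -1.88.

z = -1.88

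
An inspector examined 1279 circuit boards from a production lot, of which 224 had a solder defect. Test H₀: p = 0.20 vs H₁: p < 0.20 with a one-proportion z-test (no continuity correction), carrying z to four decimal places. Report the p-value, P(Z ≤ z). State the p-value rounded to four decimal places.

Sample proportion p̂ = 224/1279 = 0.17514.
Null standard error: √(0.20·0.80/1279) = √0.000125098 = 0.011185.
z = (p̂ − p₀)/SE = (224/1279 − 0.20)/0.011185 ≈ -2.2230.
p-value = P(Z ≤ z) with z = -2.2230 → 0.0131.

p-value = 0.0131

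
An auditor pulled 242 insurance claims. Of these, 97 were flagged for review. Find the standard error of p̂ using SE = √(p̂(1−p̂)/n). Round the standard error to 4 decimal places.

SE = 0.0315

The sample proportion is 97/242 = 0.40083.
p̂(1−p̂) = 0.40083·0.59917 = 0.240165.
SE = √(0.240165/242) = 0.0315.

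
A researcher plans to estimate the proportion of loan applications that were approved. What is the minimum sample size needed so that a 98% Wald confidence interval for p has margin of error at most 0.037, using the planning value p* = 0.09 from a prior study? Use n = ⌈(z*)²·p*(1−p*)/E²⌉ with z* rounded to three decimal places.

n = 324

For 98% confidence, z* = 2.326.
p*(1−p*) = 0.0819.
Required n before rounding: 5.410276 × 0.0819 / 0.037² = 323.668.
⌈323.668⌉ = 324.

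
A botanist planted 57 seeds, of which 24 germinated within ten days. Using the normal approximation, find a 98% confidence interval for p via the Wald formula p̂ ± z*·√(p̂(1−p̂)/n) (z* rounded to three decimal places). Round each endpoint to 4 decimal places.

Sample proportion p̂ = 24/57 = 0.42105.
SE = √(p̂(1−p̂)/n) = √(0.243767/57) = 0.065396.
z* = 2.326 at the 98% level.
Margin = 2.326·0.065396 = 0.15211.
Interval: 0.42105 ± 0.15211 → (0.2689, 0.5732).

(0.2689, 0.5732)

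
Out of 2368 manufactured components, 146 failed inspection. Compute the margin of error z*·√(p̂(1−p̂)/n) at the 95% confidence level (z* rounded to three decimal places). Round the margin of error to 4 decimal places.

ME = 0.0097

With x = 146 successes in n = 2368, p̂ = 0.06166.
SE(p̂) = √(0.06166·0.93834/2368) = 0.004943.
z* = 1.960 at the 95% level.
ME = 1.960·0.004943 = 0.0097.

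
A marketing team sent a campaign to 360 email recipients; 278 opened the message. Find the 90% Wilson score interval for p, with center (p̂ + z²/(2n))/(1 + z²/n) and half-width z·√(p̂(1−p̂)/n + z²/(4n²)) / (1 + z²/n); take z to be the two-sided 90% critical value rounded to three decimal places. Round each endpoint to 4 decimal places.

p̂ = 278/360 = 0.77222; z = 1.645, so z² = 2.706025.
Denominator 1 + z²/n = 1 + 2.706025/360 = 1.007517.
Adjusted center: (0.77222 + z²/(2n))/1.007517 = 0.77019.
Radicand: p̂(1−p̂)/n + z²/(4n²) = 0.000488597 + 0.000005220 = 0.000493817.
Half-width = z·√(radicand)/denom = 1.645·0.022222/1.007517 = 0.03628.
So the interval runs from 0.7339 to 0.8065.

(0.7339, 0.8065)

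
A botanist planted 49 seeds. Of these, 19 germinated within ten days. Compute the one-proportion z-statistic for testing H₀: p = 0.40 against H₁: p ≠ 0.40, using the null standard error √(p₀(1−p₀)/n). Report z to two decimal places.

Sample proportion p̂ = 19/49 = 0.38776.
SE₀ = √(0.40·0.60/49) = 0.069985.
Test statistic: z = -0.01224/0.069985 = -0.17.

z = -0.17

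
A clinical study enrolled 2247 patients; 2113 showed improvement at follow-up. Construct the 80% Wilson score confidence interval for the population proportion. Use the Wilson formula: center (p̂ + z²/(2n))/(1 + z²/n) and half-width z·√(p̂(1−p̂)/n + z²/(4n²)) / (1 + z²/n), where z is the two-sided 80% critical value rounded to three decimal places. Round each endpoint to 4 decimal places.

(0.9336, 0.9465)

Here p̂ = 2113/2247 = 0.94036 and z = 1.282 (z² = 1.643524).
Denominator 1 + z²/n = 1 + 1.643524/2247 = 1.000731.
Adjusted center: (0.94036 + z²/(2n))/1.000731 = 0.94004.
Radicand: p̂(1−p̂)/n + z²/(4n²) = 0.000024957 + 0.000000081 = 0.000025038.
Half-width = 1.282·√0.000025038/1.000731 = 0.00641.
Interval: 0.94004 ± 0.00641 → (0.9336, 0.9465).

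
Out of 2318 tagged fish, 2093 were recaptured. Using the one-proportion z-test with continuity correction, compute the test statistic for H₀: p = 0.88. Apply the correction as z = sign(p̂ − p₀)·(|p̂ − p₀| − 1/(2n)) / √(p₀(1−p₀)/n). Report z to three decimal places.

p̂ = 2093/2318 = 0.90293. p̂ − p₀ = 0.022934.
1/(2n) = 0.000216.
Corrected numerator: |0.022934| − 0.000216 = 0.022718.
Null standard error: √(0.88·0.12/2318) = √0.000045557 = 0.006750.
z = +0.022718/0.006750 = 3.366.

z = 3.366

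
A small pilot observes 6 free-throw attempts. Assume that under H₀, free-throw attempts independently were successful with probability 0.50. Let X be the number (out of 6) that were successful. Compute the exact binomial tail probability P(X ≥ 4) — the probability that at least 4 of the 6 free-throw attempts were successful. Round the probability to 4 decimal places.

X ~ Binomial(n=6, p=0.50).
P(X ≥ 4) = C(6,4)·0.50^4·0.50^2 + C(6,5)·0.50^5·0.50^1 + C(6,6)·0.50^6·0.50^0.
= 0.234375 + 0.093750 + 0.015625 = 0.3438.

P = 0.3438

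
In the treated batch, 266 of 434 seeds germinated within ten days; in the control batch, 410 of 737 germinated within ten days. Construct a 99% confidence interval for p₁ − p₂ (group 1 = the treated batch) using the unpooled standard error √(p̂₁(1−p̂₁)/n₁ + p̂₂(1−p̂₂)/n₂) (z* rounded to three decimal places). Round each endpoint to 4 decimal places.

p̂₁ = 0.61290, p̂₂ = 0.55631, so the observed difference is 0.05659.
Unpooled SE = √(p̂₁(1−p̂₁)/n₁ + p̂₂(1−p̂₂)/n₂) = √(0.000546666 + 0.000334911) = 0.029691.
For 99% confidence, z* = 2.576. Margin of error = 0.07648.
So the interval runs from -0.0199 to 0.1331.

(-0.0199, 0.1331)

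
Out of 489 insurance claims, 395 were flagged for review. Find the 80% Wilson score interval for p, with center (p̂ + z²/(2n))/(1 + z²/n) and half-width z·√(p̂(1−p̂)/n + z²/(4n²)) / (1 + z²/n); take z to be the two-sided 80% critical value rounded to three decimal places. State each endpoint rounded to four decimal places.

Here p̂ = 395/489 = 0.80777 and z = 1.282 (z² = 1.643524).
Denominator 1 + z²/n = 1 + 1.643524/489 = 1.003361.
Adjusted center: (0.80777 + z²/(2n))/1.003361 = 0.80674.
Radicand: p̂(1−p̂)/n + z²/(4n²) = 0.000317540 + 0.000001718 = 0.000319258.
Half-width = z·√(radicand)/denom = 1.282·0.017868/1.003361 = 0.02283.
Interval: 0.80674 ± 0.02283 → (0.7839, 0.8296).

(0.7839, 0.8296)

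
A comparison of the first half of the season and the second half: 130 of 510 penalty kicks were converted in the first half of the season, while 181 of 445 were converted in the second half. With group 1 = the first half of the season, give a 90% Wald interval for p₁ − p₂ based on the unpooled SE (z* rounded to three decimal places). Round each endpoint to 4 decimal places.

(-0.2016, -0.1021)

p̂₁ = 0.25490, p̂₂ = 0.40674, so the observed difference is -0.15184.
SE = √(0.000372406 + 0.000542254) = √0.000914660 = 0.030243.
The 90% critical value is z* = 1.645. Margin = 1.645·0.030243 = 0.04975.
So the interval runs from -0.2016 to -0.1021.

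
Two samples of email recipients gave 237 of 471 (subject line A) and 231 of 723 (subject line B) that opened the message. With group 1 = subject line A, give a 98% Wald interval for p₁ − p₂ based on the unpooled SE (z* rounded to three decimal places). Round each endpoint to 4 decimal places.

p̂₁ = 0.50318, p̂₂ = 0.31950, so the observed difference is 0.18368.
Unpooled SE = √(p̂₁(1−p̂₁)/n₁ + p̂₂(1−p̂₂)/n₂) = √(0.000530764 + 0.000300720) = 0.028835.
z* = 2.326 at the 98% level. Margin of error = 0.06707.
Interval: 0.18368 ± 0.06707 → (0.1166, 0.2508).

(0.1166, 0.2508)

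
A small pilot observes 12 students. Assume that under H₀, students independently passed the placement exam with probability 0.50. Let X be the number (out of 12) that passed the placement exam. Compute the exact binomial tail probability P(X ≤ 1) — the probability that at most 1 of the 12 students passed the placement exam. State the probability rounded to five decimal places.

P = 0.00317

X ~ Binomial(n=12, p=0.50).
P(X ≤ 1) = C(12,0)·0.50^0·0.50^12 + C(12,1)·0.50^1·0.50^11.
= 0.000244 + 0.002930 = 0.00317.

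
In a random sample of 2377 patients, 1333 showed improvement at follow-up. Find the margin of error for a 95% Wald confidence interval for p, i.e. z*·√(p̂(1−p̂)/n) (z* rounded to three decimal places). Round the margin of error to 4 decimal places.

Sample proportion p̂ = 1333/2377 = 0.56079.
SE = √(p̂(1−p̂)/n) = √(0.246304/2377) = 0.010179.
z* = 1.960 at the 95% level.
Margin of error = z*·SE = 1.960 × 0.010179 = 0.0200.

ME = 0.0200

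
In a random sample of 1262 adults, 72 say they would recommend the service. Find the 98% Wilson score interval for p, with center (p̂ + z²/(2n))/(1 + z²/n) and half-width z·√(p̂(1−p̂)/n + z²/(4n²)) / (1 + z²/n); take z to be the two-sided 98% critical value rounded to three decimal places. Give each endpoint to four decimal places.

Here p̂ = 72/1262 = 0.05705 and z = 2.326 (z² = 5.410276).
Denominator 1 + z²/n = 1 + 5.410276/1262 = 1.004287.
Center = (0.05705 + 0.002144)/1.004287 = 0.05894.
Radicand: p̂(1−p̂)/n + z²/(4n²) = 0.000042629 + 0.000000849 = 0.000043478.
Half-width = z·√(radicand)/denom = 2.326·0.006594/1.004287 = 0.01527.
CI: 0.05894 ± 0.01527 = (0.0437, 0.0742).

(0.0437, 0.0742)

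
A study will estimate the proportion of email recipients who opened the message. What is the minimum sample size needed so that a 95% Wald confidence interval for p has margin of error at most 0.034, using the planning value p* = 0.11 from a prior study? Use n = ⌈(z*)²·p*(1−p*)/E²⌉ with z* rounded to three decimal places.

For 95% confidence, z* = 1.960.
p*(1−p*) = 0.11·0.89 = 0.0979.
(z*)²·p*(1−p*)/E² = 3.841600·0.0979/0.001156 = 325.340.
⌈325.340⌉ = 326.

n = 326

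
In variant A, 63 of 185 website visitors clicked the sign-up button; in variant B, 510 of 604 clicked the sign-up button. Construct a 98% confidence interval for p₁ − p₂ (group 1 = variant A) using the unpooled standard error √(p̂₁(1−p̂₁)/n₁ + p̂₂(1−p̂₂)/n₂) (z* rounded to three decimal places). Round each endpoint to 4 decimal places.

p̂₁ = 0.34054, p̂₂ = 0.84437, so the observed difference is -0.50383.
Unpooled SE = √(p̂₁(1−p̂₁)/n₁ + p̂₂(1−p̂₂)/n₂) = √(0.001213906 + 0.000217564) = 0.037835.
The 98% critical value is z* = 2.326. Margin of error = 0.08800.
So the interval runs from -0.5918 to -0.4158.

(-0.5918, -0.4158)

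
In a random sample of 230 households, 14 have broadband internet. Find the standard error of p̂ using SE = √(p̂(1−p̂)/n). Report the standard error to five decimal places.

SE = 0.01577

The sample proportion is 14/230 = 0.06087.
p̂(1−p̂) = 0.057165.
Dividing by n and taking the root: √0.000248543 = 0.01577.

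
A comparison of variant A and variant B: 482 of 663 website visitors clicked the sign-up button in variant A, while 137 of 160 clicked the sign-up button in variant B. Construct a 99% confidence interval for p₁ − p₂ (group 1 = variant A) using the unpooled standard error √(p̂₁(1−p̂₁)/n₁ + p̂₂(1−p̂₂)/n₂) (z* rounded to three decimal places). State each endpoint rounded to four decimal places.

p̂₁ = 482/663 = 0.72700, p̂₂ = 137/160 = 0.85625; p̂₁ − p̂₂ = -0.12925.
Unpooled SE = √(p̂₁(1−p̂₁)/n₁ + p̂₂(1−p̂₂)/n₂) = √(0.000299354 + 0.000769287) = 0.032690.
For 99% confidence, z* = 2.576. Margin of error = 0.08421.
Interval: -0.12925 ± 0.08421 → (-0.2135, -0.0450).

(-0.2135, -0.0450)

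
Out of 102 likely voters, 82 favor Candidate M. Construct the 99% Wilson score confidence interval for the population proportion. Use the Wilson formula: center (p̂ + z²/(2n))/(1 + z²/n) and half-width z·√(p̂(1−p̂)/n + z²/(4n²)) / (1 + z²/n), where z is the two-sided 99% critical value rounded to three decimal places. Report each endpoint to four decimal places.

p̂ = 82/102 = 0.80392; z = 2.576, so z² = 6.635776.
Denominator 1 + z²/n = 1 + 6.635776/102 = 1.065057.
Adjusted center: (0.80392 + z²/(2n))/1.065057 = 0.78536.
Radicand: p̂(1−p̂)/n + z²/(4n²) = 0.001545409 + 0.000159453 = 0.001704862.
Half-width = 2.576·√0.001704862/1.065057 = 0.09987.
CI: 0.78536 ± 0.09987 = (0.6855, 0.8852).

(0.6855, 0.8852)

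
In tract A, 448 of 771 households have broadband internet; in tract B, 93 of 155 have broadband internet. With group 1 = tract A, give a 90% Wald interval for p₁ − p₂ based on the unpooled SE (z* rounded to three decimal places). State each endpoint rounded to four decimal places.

p̂₁ = 0.58106, p̂₂ = 0.60000, so the observed difference is -0.01894.
Unpooled SE = √(p̂₁(1−p̂₁)/n₁ + p̂₂(1−p̂₂)/n₂) = √(0.000315731 + 0.001548387) = 0.043175.
The 90% critical value is z* = 1.645. Margin = 1.645·0.043175 = 0.07102.
So the interval runs from -0.0900 to 0.0521.

(-0.0900, 0.0521)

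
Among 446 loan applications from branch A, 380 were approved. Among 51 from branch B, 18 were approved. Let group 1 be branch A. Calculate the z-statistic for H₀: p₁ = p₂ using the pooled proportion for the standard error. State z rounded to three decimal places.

p̂₁ = 380/446 = 0.85202, p̂₂ = 18/51 = 0.35294.
Pooled p̂ = (380+18)/(446+51) = 398/497 = 0.80080.
Pooled SE = √[0.1595165·0.02185000] ≈ 0.059038.
z = 0.49908/0.059038 = 8.454.

z = 8.454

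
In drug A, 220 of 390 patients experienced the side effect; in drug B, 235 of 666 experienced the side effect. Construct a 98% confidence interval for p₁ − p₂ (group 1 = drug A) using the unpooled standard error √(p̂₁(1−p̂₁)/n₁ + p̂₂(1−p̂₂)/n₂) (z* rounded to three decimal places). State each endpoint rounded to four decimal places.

(0.1387, 0.2838)

p̂₁ = 220/390 = 0.56410, p̂₂ = 235/666 = 0.35285; p̂₁ − p̂₂ = 0.21125.
Unpooled SE = √(p̂₁(1−p̂₁)/n₁ + p̂₂(1−p̂₂)/n₂) = √(0.000630489 + 0.000342864) = 0.031199.
z* = 2.326 at the 98% level. Margin of error = 0.07257.
So the interval runs from 0.1387 to 0.2838.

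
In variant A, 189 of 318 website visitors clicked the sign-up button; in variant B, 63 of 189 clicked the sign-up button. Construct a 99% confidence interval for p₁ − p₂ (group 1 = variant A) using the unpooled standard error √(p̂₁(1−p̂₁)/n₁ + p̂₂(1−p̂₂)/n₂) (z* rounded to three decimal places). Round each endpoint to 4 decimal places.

p̂₁ = 189/318 = 0.59434, p̂₂ = 63/189 = 0.33333; p̂₁ − p̂₂ = 0.26101.
Unpooled SE = √(p̂₁(1−p̂₁)/n₁ + p̂₂(1−p̂₂)/n₂) = √(0.000758176 + 0.001175779) = 0.043977.
The 99% critical value is z* = 2.576. Margin of error = 0.11328.
Interval: 0.26101 ± 0.11328 → (0.1477, 0.3743).

(0.1477, 0.3743)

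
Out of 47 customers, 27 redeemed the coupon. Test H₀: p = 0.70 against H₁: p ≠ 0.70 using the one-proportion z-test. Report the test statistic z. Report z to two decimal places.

z = -1.88

The sample proportion is 27/47 = 0.57447.
Null standard error: √(0.70·0.30/47) = √0.004468085 = 0.066844.
Test statistic: z = -0.12553/0.066844 = -1.88.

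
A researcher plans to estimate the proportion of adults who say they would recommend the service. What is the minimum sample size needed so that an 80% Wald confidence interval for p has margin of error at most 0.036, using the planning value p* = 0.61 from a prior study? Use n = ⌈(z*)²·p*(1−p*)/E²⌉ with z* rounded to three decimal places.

z* = 1.282 at the 80% level.
p*(1−p*) = 0.2379.
Required n before rounding: 1.643524 × 0.2379 / 0.036² = 301.693.
Rounding up, n = 302.

n = 302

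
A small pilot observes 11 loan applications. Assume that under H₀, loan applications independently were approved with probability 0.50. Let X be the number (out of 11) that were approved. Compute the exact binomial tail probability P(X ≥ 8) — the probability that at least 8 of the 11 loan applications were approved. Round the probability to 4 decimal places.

X ~ Binomial(n=11, p=0.50).
P(X ≥ 8) = C(11,8)·0.50^8·0.50^3 + C(11,9)·0.50^9·0.50^2 + C(11,10)·0.50^10·0.50^1 + C(11,11)·0.50^11·0.50^0.
= 0.080566 + 0.026855 + 0.005371 + 0.000488 = 0.1133.

P = 0.1133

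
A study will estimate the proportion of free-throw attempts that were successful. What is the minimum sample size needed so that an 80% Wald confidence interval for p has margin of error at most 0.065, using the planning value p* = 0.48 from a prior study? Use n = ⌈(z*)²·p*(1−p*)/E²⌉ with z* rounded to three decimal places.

n = 98

z* = 1.282 at the 80% level.
p*(1−p*) = 0.2496.
Required n before rounding: 1.643524 × 0.2496 / 0.065² = 97.094.
⌈97.094⌉ = 98.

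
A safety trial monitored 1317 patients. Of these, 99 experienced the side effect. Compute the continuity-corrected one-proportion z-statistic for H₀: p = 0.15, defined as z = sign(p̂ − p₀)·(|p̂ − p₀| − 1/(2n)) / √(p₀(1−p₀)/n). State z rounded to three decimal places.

z = -7.567

The sample proportion is 99/1317 = 0.07517. p̂ − p₀ = -0.074829.
1/(2n) = 0.000380.
Corrected numerator: |-0.074829| − 0.000380 = 0.074449.
SE₀ = √(0.15·0.85/1317) = 0.009839.
z = (−)0.074449/0.009839 = -7.567.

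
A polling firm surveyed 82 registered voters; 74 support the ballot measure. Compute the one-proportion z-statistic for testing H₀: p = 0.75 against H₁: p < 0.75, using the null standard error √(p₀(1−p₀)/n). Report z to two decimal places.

z = 3.19

Sample proportion p̂ = 74/82 = 0.90244.
Null standard error: √(0.75·0.25/82) = √0.002286585 = 0.047818.
z = (p̂ − p₀)/SE = (0.90244 − 0.75)/0.047818 = 3.19.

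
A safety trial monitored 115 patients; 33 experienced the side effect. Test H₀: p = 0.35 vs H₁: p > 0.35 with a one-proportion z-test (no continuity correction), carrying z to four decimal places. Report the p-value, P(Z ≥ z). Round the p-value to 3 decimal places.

p-value = 0.922

With x = 33 successes in n = 115, p̂ = 0.28696.
Null standard error: √(0.35·0.65/115) = √0.001978261 = 0.044478.
z = (p̂ − p₀)/SE = (33/115 − 0.35)/0.044478 ≈ -1.4174.
p-value = P(Z ≥ z) with z = -1.4174 → 0.922.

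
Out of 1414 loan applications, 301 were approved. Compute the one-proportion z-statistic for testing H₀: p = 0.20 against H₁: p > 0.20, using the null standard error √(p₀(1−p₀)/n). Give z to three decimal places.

z = 1.210

p̂ = 301/1414 = 0.21287.
SE₀ = √(0.20·0.80/1414) = 0.010637.
z = (0.21287 − 0.20)/0.010637 = 0.01287/0.010637 = 1.210.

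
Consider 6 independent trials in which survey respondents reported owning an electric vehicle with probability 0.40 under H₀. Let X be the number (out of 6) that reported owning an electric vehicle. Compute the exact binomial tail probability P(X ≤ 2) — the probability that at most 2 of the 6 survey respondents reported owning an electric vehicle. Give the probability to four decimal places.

P = 0.5443

X ~ Binomial(n=6, p=0.40).
P(X ≤ 2) = C(6,0)·0.40^0·0.60^6 + C(6,1)·0.40^1·0.60^5 + C(6,2)·0.40^2·0.60^4.
= 0.046656 + 0.186624 + 0.311040 = 0.5443.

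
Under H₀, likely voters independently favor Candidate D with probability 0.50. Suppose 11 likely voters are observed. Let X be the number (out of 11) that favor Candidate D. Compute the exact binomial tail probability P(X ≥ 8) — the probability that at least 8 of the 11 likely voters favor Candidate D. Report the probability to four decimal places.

P = 0.1133

X is binomial with n = 11 and p = 0.50.
P(X ≥ 8) = C(11,8)·0.50^8·0.50^3 + C(11,9)·0.50^9·0.50^2 + C(11,10)·0.50^10·0.50^1 + C(11,11)·0.50^11·0.50^0.
= 0.080566 + 0.026855 + 0.005371 + 0.000488 = 0.1133.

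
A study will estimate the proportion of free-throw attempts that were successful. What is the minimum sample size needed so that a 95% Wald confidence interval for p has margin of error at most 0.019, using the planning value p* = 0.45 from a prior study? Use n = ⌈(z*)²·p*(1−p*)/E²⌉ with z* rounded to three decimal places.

n = 2634

The 95% critical value is z* = 1.960.
p*(1−p*) = 0.45·0.55 = 0.2475.
Required n before rounding: 3.841600 × 0.2475 / 0.019² = 2633.784.
⌈2633.784⌉ = 2634.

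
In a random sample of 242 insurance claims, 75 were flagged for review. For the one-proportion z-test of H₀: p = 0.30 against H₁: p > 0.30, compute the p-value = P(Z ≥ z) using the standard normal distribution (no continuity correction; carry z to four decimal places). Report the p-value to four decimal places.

p-value = 0.3682

p̂ = 75/242 = 0.30992.
Under H₀, SE = √(p₀(1−p₀)/n) = √(0.30·0.70/242) = √0.000867769 = 0.029458.
z = (p̂ − p₀)/SE = (75/242 − 0.30)/0.029458 ≈ 0.3367.
From the standard normal, P(Z ≥ z) = 0.3682.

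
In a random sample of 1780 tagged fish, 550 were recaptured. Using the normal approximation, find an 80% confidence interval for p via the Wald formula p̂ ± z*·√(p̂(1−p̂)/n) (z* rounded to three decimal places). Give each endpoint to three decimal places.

(0.295, 0.323)

p̂ = 550/1780 = 0.30899.
SE = √(p̂(1−p̂)/n) = √(0.213515/1780) = 0.010952.
For 80% confidence, z* = 1.282.
Margin of error: 1.282 × 0.010952 = 0.01404.
So the interval runs from 0.295 to 0.323.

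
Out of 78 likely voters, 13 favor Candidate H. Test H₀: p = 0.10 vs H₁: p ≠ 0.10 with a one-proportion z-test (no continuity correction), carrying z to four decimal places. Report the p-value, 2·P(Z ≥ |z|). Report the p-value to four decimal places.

p-value = 0.0497

The sample proportion is 13/78 = 0.16667.
Under H₀, SE = √(p₀(1−p₀)/n) = √(0.10·0.90/78) = √0.001153846 = 0.033968.
z = (p̂ − p₀)/SE = (13/78 − 0.10)/0.033968 ≈ 1.9626.
From the standard normal, 2·P(Z ≥ |z|) = 0.0497.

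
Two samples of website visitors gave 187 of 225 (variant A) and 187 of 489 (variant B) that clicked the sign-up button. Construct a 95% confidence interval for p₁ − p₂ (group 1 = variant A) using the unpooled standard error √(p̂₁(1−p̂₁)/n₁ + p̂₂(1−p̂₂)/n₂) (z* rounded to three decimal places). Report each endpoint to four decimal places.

(0.3835, 0.5139)

p̂₁ = 0.83111, p̂₂ = 0.38241, so the observed difference is 0.44870.
Unpooled SE = √(p̂₁(1−p̂₁)/n₁ + p̂₂(1−p̂₂)/n₂) = √(0.000623846 + 0.000482972) = 0.033269.
z* = 1.960 at the 95% level. Margin of error = 0.06521.
Interval: 0.44870 ± 0.06521 → (0.3835, 0.5139).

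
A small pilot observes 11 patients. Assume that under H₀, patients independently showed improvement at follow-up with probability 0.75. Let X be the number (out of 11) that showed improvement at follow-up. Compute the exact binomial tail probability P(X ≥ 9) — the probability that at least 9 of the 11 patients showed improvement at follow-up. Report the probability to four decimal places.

X is binomial with n = 11 and p = 0.75.
P(X ≥ 9) = C(11,9)·0.75^9·0.25^2 + C(11,10)·0.75^10·0.25^1 + C(11,11)·0.75^11·0.25^0.
= 0.258104 + 0.154862 + 0.042235 = 0.4552.

P = 0.4552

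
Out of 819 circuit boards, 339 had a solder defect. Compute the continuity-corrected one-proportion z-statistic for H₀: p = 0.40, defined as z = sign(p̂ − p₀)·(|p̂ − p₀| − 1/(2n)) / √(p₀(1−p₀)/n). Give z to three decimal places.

The sample proportion is 339/819 = 0.41392. p̂ − p₀ = 0.013919.
Continuity correction 1/(2n) = 1/1638 = 0.000611.
Corrected numerator: |0.013919| − 0.000611 = 0.013308.
Under H₀, SE = √(p₀(1−p₀)/n) = √(0.40·0.60/819) = √0.000293040 = 0.017118.
z = (+)0.013308/0.017118 = 0.777.

z = 0.777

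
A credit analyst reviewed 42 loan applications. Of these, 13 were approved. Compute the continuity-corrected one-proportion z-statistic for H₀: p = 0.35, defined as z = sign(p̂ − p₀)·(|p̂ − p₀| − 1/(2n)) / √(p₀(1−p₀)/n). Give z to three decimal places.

The sample proportion is 13/42 = 0.30952. p̂ − p₀ = -0.040476.
1/(2n) = 0.011905.
Corrected numerator: |-0.040476| − 0.011905 = 0.028571.
Null standard error: √(0.35·0.65/42) = √0.005416667 = 0.073598.
z = (−)0.028571/0.073598 = -0.388.

z = -0.388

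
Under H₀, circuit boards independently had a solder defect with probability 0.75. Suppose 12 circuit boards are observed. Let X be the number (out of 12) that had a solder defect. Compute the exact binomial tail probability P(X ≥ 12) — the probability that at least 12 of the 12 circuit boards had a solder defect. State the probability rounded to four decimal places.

X is binomial with n = 12 and p = 0.75.
P(X ≥ 12) = C(12,12)·0.75^12·0.25^0.
= 0.031676 = 0.0317.

P = 0.0317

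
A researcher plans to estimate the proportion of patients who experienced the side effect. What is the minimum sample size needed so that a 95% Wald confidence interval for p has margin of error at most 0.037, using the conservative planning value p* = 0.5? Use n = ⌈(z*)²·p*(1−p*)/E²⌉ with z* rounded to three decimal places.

n = 702

For 95% confidence, z* = 1.960.
p*(1−p*) = 0.50·0.50 = 0.2500.
Required n before rounding: 3.841600 × 0.2500 / 0.037² = 701.534.
Rounding up, n = 702.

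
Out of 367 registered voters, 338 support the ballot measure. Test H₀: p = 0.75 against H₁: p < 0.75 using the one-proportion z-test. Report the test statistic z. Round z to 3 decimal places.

p̂ = 338/367 = 0.92098.
Under H₀, SE = √(p₀(1−p₀)/n) = √(0.75·0.25/367) = √0.000510899 = 0.022603.
z = (0.92098 − 0.75)/0.022603 = 0.17098/0.022603 = 7.564.

z = 7.564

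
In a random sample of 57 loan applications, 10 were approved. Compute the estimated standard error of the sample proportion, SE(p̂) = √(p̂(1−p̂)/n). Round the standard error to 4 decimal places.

SE = 0.0504

Sample proportion p̂ = 10/57 = 0.17544.
p̂(1−p̂) = 0.17544·0.82456 = 0.144661.
Dividing by n and taking the root: √0.002537912 = 0.0504.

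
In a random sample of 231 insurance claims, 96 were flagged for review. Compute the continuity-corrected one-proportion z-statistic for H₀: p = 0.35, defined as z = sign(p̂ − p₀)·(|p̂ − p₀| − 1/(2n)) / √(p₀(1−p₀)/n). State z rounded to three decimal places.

z = 2.021

The sample proportion is 96/231 = 0.41558. p̂ − p₀ = 0.065584.
1/(2n) = 0.002165.
Corrected numerator: |0.065584| − 0.002165 = 0.063419.
SE₀ = √(0.35·0.65/231) = 0.031382.
z = +0.063419/0.031382 = 2.021.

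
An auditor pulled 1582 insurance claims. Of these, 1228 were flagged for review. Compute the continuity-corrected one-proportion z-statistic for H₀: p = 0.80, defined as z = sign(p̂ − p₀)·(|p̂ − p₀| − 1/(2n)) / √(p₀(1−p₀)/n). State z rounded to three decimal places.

Sample proportion p̂ = 1228/1582 = 0.77623. p̂ − p₀ = -0.023767.
Continuity correction 1/(2n) = 1/3164 = 0.000316.
Corrected numerator: |-0.023767| − 0.000316 = 0.023451.
SE₀ = √(0.80·0.20/1582) = 0.010057.
z = −0.023451/0.010057 = -2.332.

z = -2.332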